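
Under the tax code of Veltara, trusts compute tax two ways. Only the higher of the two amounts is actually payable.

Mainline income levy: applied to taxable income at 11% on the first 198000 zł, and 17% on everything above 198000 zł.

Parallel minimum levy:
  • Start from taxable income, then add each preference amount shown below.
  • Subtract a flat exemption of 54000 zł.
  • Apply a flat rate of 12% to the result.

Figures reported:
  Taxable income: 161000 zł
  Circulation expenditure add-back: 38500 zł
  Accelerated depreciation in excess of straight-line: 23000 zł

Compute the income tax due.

20220 zł

Mainline income levy:
  161000 zł × 11% = 17710 zł

Parallel minimum levy:
  Adjusted income: 161000 zł + 38500 zł + 23000 zł = 222500 zł
  Less exemption 54000 zł → base 168500 zł
  168500 zł × 12% = 20220 zł

20220 zł > 17710 zł, so the parallel minimum levy is the binding amount.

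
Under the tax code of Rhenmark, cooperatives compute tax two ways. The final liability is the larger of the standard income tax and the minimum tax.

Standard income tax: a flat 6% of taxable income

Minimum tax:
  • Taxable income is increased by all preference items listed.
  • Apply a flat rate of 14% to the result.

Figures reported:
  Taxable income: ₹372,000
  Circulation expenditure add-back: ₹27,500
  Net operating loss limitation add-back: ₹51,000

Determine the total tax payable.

Minimum tax:
  Adjusted income: ₹372,000 + ₹27,500 + ₹51,000 = ₹450,500
  ₹450,500 × 14% = ₹63,070

Standard income tax:
  ₹372,000 × 6% = ₹22,320

₹63,070 > ₹22,320, so the minimum tax is the binding amount.

₹63,070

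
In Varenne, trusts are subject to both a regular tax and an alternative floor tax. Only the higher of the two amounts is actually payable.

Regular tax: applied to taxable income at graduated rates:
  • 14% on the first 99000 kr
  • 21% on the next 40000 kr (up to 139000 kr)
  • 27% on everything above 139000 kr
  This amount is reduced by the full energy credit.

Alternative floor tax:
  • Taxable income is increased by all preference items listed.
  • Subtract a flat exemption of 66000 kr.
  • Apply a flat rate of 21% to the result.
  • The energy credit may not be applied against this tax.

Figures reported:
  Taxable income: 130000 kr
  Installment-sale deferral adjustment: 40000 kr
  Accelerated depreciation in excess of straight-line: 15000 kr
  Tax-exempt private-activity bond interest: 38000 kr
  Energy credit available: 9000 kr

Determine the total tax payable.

Alternative floor tax:
  Adjusted income: 130000 kr + 40000 kr + 15000 kr + 38000 kr = 223000 kr
  Less exemption 66000 kr → base 157000 kr
  157000 kr × 21% = 32970 kr

Regular tax:
  99000 kr × 14% = 13860 kr
  31000 kr × 21% = 6510 kr
  → 20370 kr
  Less energy credit 9000 kr → 11370 kr

32970 kr > 11370 kr, so the alternative floor tax is the binding amount.

32970 kr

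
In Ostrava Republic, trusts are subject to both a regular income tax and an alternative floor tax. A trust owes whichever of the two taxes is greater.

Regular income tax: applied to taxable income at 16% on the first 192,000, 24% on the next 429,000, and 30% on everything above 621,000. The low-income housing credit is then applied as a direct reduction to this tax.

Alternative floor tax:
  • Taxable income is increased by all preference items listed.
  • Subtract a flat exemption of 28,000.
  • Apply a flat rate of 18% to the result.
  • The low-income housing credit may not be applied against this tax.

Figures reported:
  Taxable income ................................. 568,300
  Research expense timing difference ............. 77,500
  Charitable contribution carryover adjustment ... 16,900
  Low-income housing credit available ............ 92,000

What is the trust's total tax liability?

114,246

Regular income tax:
  192,000 × 16% = 30,720
  376,300 × 24% = 90,312
  → 121,032
  Less low-income housing credit 92,000 → 29,032

Alternative floor tax:
  Adjusted income: 568,300 + 77,500 + 16,900 = 662,700
  Less exemption 28,000 → base 634,700
  634,700 × 18% = 114,246

114,246 > 29,032, so the alternative floor tax is the binding amount.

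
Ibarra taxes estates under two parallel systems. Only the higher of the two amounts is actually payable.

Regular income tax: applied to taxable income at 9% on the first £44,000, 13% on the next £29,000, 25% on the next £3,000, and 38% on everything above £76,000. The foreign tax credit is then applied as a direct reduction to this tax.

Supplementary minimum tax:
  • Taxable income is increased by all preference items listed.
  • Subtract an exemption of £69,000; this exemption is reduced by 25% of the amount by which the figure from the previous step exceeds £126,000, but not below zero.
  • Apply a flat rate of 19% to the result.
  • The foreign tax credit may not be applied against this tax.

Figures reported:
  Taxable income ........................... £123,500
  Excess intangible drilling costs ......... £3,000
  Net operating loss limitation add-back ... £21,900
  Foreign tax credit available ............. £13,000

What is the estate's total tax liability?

Regular income tax:
  £44,000 × 9% = £3,960
  £29,000 × 13% = £3,770
  £3,000 × 25% = £750
  £47,500 × 38% = £18,050
  → £26,530
  Less foreign tax credit £13,000 → £13,530

Supplementary minimum tax:
  Adjusted income: £123,500 + £3,000 + £21,900 = £148,400
  Exemption: £69,000 − 25% × (£148,400 − £126,000) = £69,000 − £5,600 = £63,400
  Base: £148,400 − £63,400 = £85,000
  £85,000 × 19% = £16,150

£16,150 > £13,530, so the supplementary minimum tax is the binding amount.

£16,150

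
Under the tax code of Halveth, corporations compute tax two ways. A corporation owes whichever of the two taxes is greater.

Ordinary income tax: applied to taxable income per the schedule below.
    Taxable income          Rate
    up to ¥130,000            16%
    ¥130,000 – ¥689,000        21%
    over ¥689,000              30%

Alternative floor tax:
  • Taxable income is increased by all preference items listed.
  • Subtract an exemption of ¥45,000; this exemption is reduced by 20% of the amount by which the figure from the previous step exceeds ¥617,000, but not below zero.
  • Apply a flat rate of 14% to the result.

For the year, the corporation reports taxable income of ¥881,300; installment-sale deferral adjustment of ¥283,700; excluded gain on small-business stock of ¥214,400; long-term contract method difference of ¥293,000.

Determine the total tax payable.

¥234,136

Ordinary income tax:
  ¥130,000 × 16% = ¥20,800
  ¥559,000 × 21% = ¥117,390
  ¥192,300 × 30% = ¥57,690
  → ¥195,880

Alternative floor tax:
  Adjusted income: ¥881,300 + ¥283,700 + ¥214,400 + ¥293,000 = ¥1,672,400
  Exemption: 20% × (¥1,672,400 − ¥617,000) = ¥211,080 ≥ ¥45,000, so the exemption is fully phased out
  Base: ¥1,672,400 − ¥0 = ¥1,672,400
  ¥1,672,400 × 14% = ¥234,136

¥234,136 > ¥195,880, so the alternative floor tax is the binding amount.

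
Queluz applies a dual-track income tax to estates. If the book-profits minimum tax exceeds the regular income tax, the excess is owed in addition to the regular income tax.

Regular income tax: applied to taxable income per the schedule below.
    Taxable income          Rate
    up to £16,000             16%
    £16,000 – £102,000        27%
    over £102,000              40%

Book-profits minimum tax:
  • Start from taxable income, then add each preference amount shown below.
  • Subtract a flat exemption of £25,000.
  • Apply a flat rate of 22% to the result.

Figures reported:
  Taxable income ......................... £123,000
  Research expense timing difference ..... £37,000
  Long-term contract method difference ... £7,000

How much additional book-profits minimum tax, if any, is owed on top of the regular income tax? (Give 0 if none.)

£0

Regular income tax:
  £16,000 × 16% = £2,560
  £86,000 × 27% = £23,220
  £21,000 × 40% = £8,400
  → £34,180

Book-profits minimum tax:
  Adjusted income: £123,000 + £37,000 + £7,000 = £167,000
  Less exemption £25,000 → base £142,000
  £142,000 × 22% = £31,240

£31,240 ≤ £34,180, so no add-on is due.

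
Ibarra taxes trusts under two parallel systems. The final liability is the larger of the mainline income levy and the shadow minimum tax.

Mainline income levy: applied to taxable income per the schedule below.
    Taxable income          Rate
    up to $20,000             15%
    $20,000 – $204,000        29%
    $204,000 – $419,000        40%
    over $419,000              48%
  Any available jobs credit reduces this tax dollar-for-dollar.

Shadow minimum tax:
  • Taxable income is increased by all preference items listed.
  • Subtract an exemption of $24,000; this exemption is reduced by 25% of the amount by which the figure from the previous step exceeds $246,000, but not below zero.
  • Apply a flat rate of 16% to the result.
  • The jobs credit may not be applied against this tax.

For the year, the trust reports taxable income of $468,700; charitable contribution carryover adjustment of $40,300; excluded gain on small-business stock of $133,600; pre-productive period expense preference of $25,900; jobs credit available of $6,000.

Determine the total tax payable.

$160,216

Shadow minimum tax:
  Adjusted income: $468,700 + $40,300 + $133,600 + $25,900 = $668,500
  Exemption: 25% × ($668,500 − $246,000) = $105,625 ≥ $24,000, so the exemption is fully phased out
  Base: $668,500 − $0 = $668,500
  $668,500 × 16% = $106,960

Mainline income levy:
  $20,000 × 15% = $3,000
  $184,000 × 29% = $53,360
  $215,000 × 40% = $86,000
  $49,700 × 48% = $23,856
  → $166,216
  Less jobs credit $6,000 → $160,216

$160,216 > $106,960, so the mainline income levy governs.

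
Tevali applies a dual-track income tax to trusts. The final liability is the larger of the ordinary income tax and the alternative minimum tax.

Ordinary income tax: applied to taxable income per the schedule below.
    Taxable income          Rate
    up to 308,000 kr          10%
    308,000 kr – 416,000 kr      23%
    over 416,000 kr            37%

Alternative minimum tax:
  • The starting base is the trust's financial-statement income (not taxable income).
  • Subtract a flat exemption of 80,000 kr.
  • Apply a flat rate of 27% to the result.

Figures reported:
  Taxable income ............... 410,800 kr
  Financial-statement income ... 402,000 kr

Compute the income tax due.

86,940 kr

Ordinary income tax:
  308,000 kr × 10% = 30,800 kr
  102,800 kr × 23% = 23,644 kr
  → 54,444 kr

Alternative minimum tax:
  Base (financial-statement income): 402,000 kr
  Less exemption 80,000 kr → base 322,000 kr
  322,000 kr × 27% = 86,940 kr

86,940 kr > 54,444 kr, so the alternative minimum tax is the binding amount.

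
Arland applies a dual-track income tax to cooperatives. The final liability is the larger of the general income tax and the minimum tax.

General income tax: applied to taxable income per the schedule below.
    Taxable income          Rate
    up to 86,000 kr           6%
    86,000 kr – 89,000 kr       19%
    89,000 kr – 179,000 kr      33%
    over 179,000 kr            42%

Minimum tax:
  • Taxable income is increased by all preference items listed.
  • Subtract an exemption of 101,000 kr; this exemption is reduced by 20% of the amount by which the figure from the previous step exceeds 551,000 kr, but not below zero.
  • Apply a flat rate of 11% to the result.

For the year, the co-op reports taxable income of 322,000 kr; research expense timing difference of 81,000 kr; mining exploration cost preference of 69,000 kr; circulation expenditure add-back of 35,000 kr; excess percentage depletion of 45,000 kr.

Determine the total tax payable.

Minimum tax:
  Adjusted income: 322,000 kr + 81,000 kr + 69,000 kr + 35,000 kr + 45,000 kr = 552,000 kr
  Exemption: 101,000 kr − 20% × (552,000 kr − 551,000 kr) = 101,000 kr − 200 kr = 100,800 kr
  Base: 552,000 kr − 100,800 kr = 451,200 kr
  451,200 kr × 11% = 49,632 kr

General income tax:
  86,000 kr × 6% = 5,160 kr
  3,000 kr × 19% = 570 kr
  90,000 kr × 33% = 29,700 kr
  143,000 kr × 42% = 60,060 kr
  → 95,490 kr

95,490 kr > 49,632 kr, so the general income tax governs.

95,490 kr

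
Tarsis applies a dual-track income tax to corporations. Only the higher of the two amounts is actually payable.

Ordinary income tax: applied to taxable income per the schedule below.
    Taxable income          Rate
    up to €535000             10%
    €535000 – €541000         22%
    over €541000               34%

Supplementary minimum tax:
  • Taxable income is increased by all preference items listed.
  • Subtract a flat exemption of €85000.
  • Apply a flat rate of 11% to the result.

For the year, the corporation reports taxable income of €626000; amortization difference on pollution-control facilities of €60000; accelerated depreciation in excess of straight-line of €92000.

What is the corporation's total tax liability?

Ordinary income tax:
  €535000 × 10% = €53500
  €6000 × 22% = €1320
  €85000 × 34% = €28900
  → €83720

Supplementary minimum tax:
  Adjusted income: €626000 + €60000 + €92000 = €778000
  Less exemption €85000 → base €693000
  €693000 × 11% = €76230

€83720 > €76230, so the ordinary income tax governs.

€83720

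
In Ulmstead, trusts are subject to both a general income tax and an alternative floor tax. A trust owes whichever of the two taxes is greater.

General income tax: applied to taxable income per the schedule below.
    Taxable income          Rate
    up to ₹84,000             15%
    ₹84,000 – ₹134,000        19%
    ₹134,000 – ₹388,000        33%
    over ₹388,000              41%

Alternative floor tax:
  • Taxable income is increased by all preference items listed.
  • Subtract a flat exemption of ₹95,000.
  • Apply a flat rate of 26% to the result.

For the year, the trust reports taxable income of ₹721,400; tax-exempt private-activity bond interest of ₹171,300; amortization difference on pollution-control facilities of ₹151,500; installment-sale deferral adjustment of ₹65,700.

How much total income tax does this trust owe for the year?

General income tax:
  ₹84,000 × 15% = ₹12,600
  ₹50,000 × 19% = ₹9,500
  ₹254,000 × 33% = ₹83,820
  ₹333,400 × 41% = ₹136,694
  → ₹242,614

Alternative floor tax:
  Adjusted income: ₹721,400 + ₹171,300 + ₹151,500 + ₹65,700 = ₹1,109,900
  Less exemption ₹95,000 → base ₹1,014,900
  ₹1,014,900 × 26% = ₹263,874

₹263,874 > ₹242,614, so the alternative floor tax is the binding amount.

₹263,874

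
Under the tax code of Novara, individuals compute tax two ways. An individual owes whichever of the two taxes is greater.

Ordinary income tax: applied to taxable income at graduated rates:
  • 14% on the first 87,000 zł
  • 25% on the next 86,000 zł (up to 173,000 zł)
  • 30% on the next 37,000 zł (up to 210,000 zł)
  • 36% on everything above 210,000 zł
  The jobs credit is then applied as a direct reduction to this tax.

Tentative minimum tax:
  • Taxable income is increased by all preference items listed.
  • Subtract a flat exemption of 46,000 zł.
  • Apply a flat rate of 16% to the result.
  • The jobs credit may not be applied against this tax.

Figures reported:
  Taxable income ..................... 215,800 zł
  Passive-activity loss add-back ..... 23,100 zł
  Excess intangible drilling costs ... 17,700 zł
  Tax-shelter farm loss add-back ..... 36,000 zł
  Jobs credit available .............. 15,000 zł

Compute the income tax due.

39,456 zł

Ordinary income tax:
  87,000 zł × 14% = 12,180 zł
  86,000 zł × 25% = 21,500 zł
  37,000 zł × 30% = 11,100 zł
  5,800 zł × 36% = 2,088 zł
  → 46,868 zł
  Less jobs credit 15,000 zł → 31,868 zł

Tentative minimum tax:
  Adjusted income: 215,800 zł + 23,100 zł + 17,700 zł + 36,000 zł = 292,600 zł
  Less exemption 46,000 zł → base 246,600 zł
  246,600 zł × 16% = 39,456 zł

39,456 zł > 31,868 zł, so the tentative minimum tax is the binding amount.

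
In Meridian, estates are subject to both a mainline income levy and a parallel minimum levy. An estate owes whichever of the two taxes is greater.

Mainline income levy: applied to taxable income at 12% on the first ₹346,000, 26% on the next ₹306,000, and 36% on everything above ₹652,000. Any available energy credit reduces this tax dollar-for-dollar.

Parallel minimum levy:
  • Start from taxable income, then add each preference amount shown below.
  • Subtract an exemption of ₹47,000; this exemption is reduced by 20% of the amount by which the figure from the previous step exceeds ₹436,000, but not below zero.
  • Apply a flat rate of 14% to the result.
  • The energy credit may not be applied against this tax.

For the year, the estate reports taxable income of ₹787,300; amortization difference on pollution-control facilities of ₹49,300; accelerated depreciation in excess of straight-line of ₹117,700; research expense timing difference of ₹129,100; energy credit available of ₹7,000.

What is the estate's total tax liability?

Parallel minimum levy:
  Adjusted income: ₹787,300 + ₹49,300 + ₹117,700 + ₹129,100 = ₹1,083,400
  Exemption: 20% × (₹1,083,400 − ₹436,000) = ₹129,480 ≥ ₹47,000, so the exemption is fully phased out
  Base: ₹1,083,400 − ₹0 = ₹1,083,400
  ₹1,083,400 × 14% = ₹151,676

Mainline income levy:
  ₹346,000 × 12% = ₹41,520
  ₹306,000 × 26% = ₹79,560
  ₹135,300 × 36% = ₹48,708
  → ₹169,788
  Less energy credit ₹7,000 → ₹162,788

₹162,788 > ₹151,676, so the mainline income levy governs.

₹162,788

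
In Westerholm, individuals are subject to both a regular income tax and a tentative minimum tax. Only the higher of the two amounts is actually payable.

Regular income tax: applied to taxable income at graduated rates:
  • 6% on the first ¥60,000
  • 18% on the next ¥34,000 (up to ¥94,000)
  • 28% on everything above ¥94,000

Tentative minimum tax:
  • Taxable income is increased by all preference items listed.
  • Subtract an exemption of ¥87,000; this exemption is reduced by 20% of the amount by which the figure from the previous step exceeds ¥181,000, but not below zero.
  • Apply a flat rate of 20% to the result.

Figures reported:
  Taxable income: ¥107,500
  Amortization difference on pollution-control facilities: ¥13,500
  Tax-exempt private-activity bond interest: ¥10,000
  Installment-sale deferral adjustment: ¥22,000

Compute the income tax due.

¥13,500

Regular income tax:
  ¥60,000 × 6% = ¥3,600
  ¥34,000 × 18% = ¥6,120
  ¥13,500 × 28% = ¥3,780
  → ¥13,500

Tentative minimum tax:
  Adjusted income: ¥107,500 + ¥13,500 + ¥10,000 + ¥22,000 = ¥153,000
  Exemption: ¥153,000 ≤ ¥181,000, so full ¥87,000 applies
  Base: ¥153,000 − ¥87,000 = ¥66,000
  ¥66,000 × 20% = ¥13,200

¥13,500 > ¥13,200, so the regular income tax governs.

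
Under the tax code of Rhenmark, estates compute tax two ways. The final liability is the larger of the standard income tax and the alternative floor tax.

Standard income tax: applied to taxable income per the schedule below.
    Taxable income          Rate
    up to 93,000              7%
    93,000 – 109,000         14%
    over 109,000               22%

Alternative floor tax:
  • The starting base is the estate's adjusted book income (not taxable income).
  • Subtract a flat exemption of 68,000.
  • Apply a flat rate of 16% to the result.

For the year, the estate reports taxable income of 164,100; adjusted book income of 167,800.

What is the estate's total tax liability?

Alternative floor tax:
  Base (adjusted book income): 167,800
  Less exemption 68,000 → base 99,800
  99,800 × 16% = 15,968

Standard income tax:
  93,000 × 7% = 6,510
  16,000 × 14% = 2,240
  55,100 × 22% = 12,122
  → 20,872

20,872 > 15,968, so the standard income tax governs.

20,872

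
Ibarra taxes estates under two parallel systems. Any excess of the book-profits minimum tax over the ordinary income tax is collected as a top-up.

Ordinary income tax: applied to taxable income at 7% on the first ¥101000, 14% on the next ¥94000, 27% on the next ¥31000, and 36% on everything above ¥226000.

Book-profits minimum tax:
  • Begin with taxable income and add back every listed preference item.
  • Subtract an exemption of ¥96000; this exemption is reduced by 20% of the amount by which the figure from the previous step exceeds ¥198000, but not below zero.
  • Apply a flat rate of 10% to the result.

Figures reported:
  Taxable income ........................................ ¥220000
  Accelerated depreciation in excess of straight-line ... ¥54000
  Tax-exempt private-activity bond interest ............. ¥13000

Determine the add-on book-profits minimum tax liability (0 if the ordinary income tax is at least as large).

Book-profits minimum tax:
  Adjusted income: ¥220000 + ¥54000 + ¥13000 = ¥287000
  Exemption: ¥96000 − 20% × (¥287000 − ¥198000) = ¥96000 − ¥17800 = ¥78200
  Base: ¥287000 − ¥78200 = ¥208800
  ¥208800 × 10% = ¥20880

Ordinary income tax:
  ¥101000 × 7% = ¥7070
  ¥94000 × 14% = ¥13160
  ¥25000 × 27% = ¥6750
  → ¥26980

¥20880 ≤ ¥26980, so no add-on is due.

¥0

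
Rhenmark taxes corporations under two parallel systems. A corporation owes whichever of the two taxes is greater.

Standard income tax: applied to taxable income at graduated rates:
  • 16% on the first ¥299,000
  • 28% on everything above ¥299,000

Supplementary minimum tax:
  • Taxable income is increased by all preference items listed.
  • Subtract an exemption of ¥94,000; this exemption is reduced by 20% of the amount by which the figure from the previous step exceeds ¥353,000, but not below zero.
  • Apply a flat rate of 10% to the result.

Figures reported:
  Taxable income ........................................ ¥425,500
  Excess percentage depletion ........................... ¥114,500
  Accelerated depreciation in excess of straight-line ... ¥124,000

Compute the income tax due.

¥83,260

Supplementary minimum tax:
  Adjusted income: ¥425,500 + ¥114,500 + ¥124,000 = ¥664,000
  Exemption: ¥94,000 − 20% × (¥664,000 − ¥353,000) = ¥94,000 − ¥62,200 = ¥31,800
  Base: ¥664,000 − ¥31,800 = ¥632,200
  ¥632,200 × 10% = ¥63,220

Standard income tax:
  ¥299,000 × 16% = ¥47,840
  ¥126,500 × 28% = ¥35,420
  → ¥83,260

¥83,260 > ¥63,220, so the standard income tax governs.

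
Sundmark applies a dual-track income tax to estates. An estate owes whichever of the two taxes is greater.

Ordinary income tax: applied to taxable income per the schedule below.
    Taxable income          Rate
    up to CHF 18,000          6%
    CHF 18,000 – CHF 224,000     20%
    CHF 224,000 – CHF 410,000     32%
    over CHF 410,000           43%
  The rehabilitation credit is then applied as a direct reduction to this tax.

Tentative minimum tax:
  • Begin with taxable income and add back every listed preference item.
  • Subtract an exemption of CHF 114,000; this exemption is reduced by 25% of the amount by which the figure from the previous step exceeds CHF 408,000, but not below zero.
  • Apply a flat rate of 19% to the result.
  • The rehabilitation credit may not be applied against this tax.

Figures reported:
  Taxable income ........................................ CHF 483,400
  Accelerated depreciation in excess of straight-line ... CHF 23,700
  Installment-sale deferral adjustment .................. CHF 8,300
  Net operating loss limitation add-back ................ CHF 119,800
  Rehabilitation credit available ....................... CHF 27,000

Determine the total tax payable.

CHF 109,820

Tentative minimum tax:
  Adjusted income: CHF 483,400 + CHF 23,700 + CHF 8,300 + CHF 119,800 = CHF 635,200
  Exemption: CHF 114,000 − 25% × (CHF 635,200 − CHF 408,000) = CHF 114,000 − CHF 56,800 = CHF 57,200
  Base: CHF 635,200 − CHF 57,200 = CHF 578,000
  CHF 578,000 × 19% = CHF 109,820

Ordinary income tax:
  CHF 18,000 × 6% = CHF 1,080
  CHF 206,000 × 20% = CHF 41,200
  CHF 186,000 × 32% = CHF 59,520
  CHF 73,400 × 43% = CHF 31,562
  → CHF 133,362
  Less rehabilitation credit CHF 27,000 → CHF 106,362

CHF 109,820 > CHF 106,362, so the tentative minimum tax is the binding amount.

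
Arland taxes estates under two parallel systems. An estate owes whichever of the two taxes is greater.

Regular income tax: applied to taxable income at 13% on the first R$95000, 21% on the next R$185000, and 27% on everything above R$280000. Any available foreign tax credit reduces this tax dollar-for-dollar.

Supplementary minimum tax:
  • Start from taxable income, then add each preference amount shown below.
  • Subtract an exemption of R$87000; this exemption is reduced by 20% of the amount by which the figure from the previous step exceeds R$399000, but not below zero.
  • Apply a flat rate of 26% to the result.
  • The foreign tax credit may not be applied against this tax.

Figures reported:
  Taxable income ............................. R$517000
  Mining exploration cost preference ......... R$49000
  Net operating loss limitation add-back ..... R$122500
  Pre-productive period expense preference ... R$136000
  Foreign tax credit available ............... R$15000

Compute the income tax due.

R$213876

Supplementary minimum tax:
  Adjusted income: R$517000 + R$49000 + R$122500 + R$136000 = R$824500
  Exemption: R$87000 − 20% × (R$824500 − R$399000) = R$87000 − R$85100 = R$1900
  Base: R$824500 − R$1900 = R$822600
  R$822600 × 26% = R$213876

Regular income tax:
  R$95000 × 13% = R$12350
  R$185000 × 21% = R$38850
  R$237000 × 27% = R$63990
  → R$115190
  Less foreign tax credit R$15000 → R$100190

R$213876 > R$100190, so the supplementary minimum tax is the binding amount.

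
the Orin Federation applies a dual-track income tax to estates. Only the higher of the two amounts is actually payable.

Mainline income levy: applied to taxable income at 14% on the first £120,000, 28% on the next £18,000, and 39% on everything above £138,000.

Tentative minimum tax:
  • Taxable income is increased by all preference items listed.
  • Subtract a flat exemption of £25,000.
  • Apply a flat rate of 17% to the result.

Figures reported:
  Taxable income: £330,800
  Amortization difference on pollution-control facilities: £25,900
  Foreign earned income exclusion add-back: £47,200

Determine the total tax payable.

£97,032

Mainline income levy:
  £120,000 × 14% = £16,800
  £18,000 × 28% = £5,040
  £192,800 × 39% = £75,192
  → £97,032

Tentative minimum tax:
  Adjusted income: £330,800 + £25,900 + £47,200 = £403,900
  Less exemption £25,000 → base £378,900
  £378,900 × 17% = £64,413

£97,032 > £64,413, so the mainline income levy governs.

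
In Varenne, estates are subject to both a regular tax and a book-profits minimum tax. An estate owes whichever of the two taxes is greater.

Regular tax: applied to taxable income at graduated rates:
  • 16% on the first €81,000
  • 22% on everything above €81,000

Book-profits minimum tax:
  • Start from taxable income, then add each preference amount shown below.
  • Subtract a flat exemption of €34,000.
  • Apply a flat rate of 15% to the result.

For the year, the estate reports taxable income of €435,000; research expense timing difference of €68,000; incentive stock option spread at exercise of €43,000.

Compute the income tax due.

€90,840

Regular tax:
  €81,000 × 16% = €12,960
  €354,000 × 22% = €77,880
  → €90,840

Book-profits minimum tax:
  Adjusted income: €435,000 + €68,000 + €43,000 = €546,000
  Less exemption €34,000 → base €512,000
  €512,000 × 15% = €76,800

€90,840 > €76,800, so the regular tax governs.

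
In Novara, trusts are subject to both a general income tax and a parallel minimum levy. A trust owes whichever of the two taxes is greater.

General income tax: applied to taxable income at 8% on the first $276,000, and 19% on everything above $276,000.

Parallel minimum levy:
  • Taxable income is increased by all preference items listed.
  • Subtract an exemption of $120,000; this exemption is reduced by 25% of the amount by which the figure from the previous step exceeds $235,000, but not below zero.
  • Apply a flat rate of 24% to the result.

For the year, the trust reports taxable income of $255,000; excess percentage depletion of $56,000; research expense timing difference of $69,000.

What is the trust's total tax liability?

$71,100

Parallel minimum levy:
  Adjusted income: $255,000 + $56,000 + $69,000 = $380,000
  Exemption: $120,000 − 25% × ($380,000 − $235,000) = $120,000 − $36,250 = $83,750
  Base: $380,000 − $83,750 = $296,250
  $296,250 × 24% = $71,100

General income tax:
  $255,000 × 8% = $20,400

$71,100 > $20,400, so the parallel minimum levy is the binding amount.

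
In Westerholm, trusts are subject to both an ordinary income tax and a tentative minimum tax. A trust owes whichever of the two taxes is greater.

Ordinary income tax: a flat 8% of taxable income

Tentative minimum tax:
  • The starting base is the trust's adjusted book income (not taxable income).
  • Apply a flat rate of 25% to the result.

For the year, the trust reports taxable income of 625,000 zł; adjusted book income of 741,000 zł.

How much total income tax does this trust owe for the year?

185,250 zł

Tentative minimum tax:
  Base (adjusted book income): 741,000 zł
  741,000 zł × 25% = 185,250 zł

Ordinary income tax:
  625,000 zł × 8% = 50,000 zł

185,250 zł > 50,000 zł, so the tentative minimum tax is the binding amount.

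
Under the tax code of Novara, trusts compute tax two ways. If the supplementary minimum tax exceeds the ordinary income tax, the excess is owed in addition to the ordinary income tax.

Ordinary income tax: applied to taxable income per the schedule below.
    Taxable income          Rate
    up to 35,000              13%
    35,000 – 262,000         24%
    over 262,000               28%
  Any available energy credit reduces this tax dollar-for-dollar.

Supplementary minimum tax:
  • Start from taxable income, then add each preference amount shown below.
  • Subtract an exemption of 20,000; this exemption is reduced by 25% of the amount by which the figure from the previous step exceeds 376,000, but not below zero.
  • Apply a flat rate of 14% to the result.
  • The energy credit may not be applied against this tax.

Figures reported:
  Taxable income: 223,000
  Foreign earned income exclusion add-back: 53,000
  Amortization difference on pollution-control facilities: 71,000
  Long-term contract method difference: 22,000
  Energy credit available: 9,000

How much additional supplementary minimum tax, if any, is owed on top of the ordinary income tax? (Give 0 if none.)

8,190

Ordinary income tax:
  35,000 × 13% = 4,550
  188,000 × 24% = 45,120
  → 49,670
  Less energy credit 9,000 → 40,670

Supplementary minimum tax:
  Adjusted income: 223,000 + 53,000 + 71,000 + 22,000 = 369,000
  Exemption: 369,000 ≤ 376,000, so full 20,000 applies
  Base: 369,000 − 20,000 = 349,000
  349,000 × 14% = 48,860

Excess of supplementary minimum tax over ordinary income tax: 48,860 − 40,670 = 8,190.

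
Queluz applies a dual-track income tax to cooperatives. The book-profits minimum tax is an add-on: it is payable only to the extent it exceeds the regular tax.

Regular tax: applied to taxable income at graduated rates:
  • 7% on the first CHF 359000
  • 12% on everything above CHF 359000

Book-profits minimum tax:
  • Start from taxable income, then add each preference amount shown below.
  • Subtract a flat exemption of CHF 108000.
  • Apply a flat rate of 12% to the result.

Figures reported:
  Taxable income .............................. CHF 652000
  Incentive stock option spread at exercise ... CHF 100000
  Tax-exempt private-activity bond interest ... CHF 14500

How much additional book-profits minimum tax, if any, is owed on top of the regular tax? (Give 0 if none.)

Regular tax:
  CHF 359000 × 7% = CHF 25130
  CHF 293000 × 12% = CHF 35160
  → CHF 60290

Book-profits minimum tax:
  Adjusted income: CHF 652000 + CHF 100000 + CHF 14500 = CHF 766500
  Less exemption CHF 108000 → base CHF 658500
  CHF 658500 × 12% = CHF 79020

Excess of book-profits minimum tax over regular tax: CHF 79020 − CHF 60290 = CHF 18730.

CHF 18730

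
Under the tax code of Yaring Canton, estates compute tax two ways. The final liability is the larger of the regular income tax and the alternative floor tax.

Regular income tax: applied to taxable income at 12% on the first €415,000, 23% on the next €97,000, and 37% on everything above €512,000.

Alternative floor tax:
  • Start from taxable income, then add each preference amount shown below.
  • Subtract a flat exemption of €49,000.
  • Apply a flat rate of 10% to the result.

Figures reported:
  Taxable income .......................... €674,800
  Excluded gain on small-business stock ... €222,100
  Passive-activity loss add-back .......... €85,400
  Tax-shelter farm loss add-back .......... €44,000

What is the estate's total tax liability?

€132,346

Regular income tax:
  €415,000 × 12% = €49,800
  €97,000 × 23% = €22,310
  €162,800 × 37% = €60,236
  → €132,346

Alternative floor tax:
  Adjusted income: €674,800 + €222,100 + €85,400 + €44,000 = €1,026,300
  Less exemption €49,000 → base €977,300
  €977,300 × 10% = €97,730

€132,346 > €97,730, so the regular income tax governs.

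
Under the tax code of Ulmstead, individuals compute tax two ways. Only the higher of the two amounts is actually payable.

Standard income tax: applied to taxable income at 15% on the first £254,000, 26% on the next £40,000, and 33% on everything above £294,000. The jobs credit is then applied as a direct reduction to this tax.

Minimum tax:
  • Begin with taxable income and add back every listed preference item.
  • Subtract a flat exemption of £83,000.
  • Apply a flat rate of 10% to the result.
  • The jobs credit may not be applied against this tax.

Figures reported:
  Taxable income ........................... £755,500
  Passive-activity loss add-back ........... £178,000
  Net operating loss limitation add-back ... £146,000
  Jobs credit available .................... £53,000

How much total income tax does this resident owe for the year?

Minimum tax:
  Adjusted income: £755,500 + £178,000 + £146,000 = £1,079,500
  Less exemption £83,000 → base £996,500
  £996,500 × 10% = £99,650

Standard income tax:
  £254,000 × 15% = £38,100
  £40,000 × 26% = £10,400
  £461,500 × 33% = £152,295
  → £200,795
  Less jobs credit £53,000 → £147,795

£147,795 > £99,650, so the standard income tax governs.

£147,795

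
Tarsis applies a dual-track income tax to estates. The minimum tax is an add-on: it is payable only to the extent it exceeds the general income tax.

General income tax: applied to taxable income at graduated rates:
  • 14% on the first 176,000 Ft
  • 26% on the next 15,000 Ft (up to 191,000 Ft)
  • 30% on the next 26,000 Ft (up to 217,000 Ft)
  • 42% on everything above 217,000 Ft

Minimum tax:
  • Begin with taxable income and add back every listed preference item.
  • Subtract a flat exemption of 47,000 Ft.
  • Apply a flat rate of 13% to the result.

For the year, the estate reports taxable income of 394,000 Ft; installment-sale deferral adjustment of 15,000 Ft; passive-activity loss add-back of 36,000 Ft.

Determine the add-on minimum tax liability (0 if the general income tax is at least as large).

General income tax:
  176,000 Ft × 14% = 24,640 Ft
  15,000 Ft × 26% = 3,900 Ft
  26,000 Ft × 30% = 7,800 Ft
  177,000 Ft × 42% = 74,340 Ft
  → 110,680 Ft

Minimum tax:
  Adjusted income: 394,000 Ft + 15,000 Ft + 36,000 Ft = 445,000 Ft
  Less exemption 47,000 Ft → base 398,000 Ft
  398,000 Ft × 13% = 51,740 Ft

51,740 Ft ≤ 110,680 Ft, so no add-on is due.

0 Ft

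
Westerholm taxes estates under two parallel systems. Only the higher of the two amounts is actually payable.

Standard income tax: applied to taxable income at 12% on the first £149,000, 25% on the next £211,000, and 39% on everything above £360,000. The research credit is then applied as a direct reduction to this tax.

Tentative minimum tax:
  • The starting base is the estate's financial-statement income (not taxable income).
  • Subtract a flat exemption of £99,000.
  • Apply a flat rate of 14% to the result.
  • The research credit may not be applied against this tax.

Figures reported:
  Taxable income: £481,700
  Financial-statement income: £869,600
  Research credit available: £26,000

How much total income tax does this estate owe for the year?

£107,884

Tentative minimum tax:
  Base (financial-statement income): £869,600
  Less exemption £99,000 → base £770,600
  £770,600 × 14% = £107,884

Standard income tax:
  £149,000 × 12% = £17,880
  £211,000 × 25% = £52,750
  £121,700 × 39% = £47,463
  → £118,093
  Less research credit £26,000 → £92,093

£107,884 > £92,093, so the tentative minimum tax is the binding amount.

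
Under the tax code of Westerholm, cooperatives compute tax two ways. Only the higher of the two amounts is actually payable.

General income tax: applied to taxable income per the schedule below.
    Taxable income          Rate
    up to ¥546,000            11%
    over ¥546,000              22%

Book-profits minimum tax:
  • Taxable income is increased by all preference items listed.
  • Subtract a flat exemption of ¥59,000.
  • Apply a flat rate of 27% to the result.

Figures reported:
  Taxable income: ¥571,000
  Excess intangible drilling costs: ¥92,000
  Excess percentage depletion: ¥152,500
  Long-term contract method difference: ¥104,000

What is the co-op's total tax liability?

¥232,335

Book-profits minimum tax:
  Adjusted income: ¥571,000 + ¥92,000 + ¥152,500 + ¥104,000 = ¥919,500
  Less exemption ¥59,000 → base ¥860,500
  ¥860,500 × 27% = ¥232,335

General income tax:
  ¥546,000 × 11% = ¥60,060
  ¥25,000 × 22% = ¥5,500
  → ¥65,560

¥232,335 > ¥65,560, so the book-profits minimum tax is the binding amount.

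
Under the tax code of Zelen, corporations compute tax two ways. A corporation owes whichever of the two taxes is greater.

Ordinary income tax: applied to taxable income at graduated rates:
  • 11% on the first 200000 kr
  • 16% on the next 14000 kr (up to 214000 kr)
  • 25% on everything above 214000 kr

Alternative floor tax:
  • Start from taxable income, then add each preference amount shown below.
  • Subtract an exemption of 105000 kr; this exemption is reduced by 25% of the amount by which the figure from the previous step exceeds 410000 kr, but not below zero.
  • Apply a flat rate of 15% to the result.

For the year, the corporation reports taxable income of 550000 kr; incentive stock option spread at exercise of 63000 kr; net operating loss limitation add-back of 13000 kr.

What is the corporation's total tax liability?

108240 kr

Ordinary income tax:
  200000 kr × 11% = 22000 kr
  14000 kr × 16% = 2240 kr
  336000 kr × 25% = 84000 kr
  → 108240 kr

Alternative floor tax:
  Adjusted income: 550000 kr + 63000 kr + 13000 kr = 626000 kr
  Exemption: 105000 kr − 25% × (626000 kr − 410000 kr) = 105000 kr − 54000 kr = 51000 kr
  Base: 626000 kr − 51000 kr = 575000 kr
  575000 kr × 15% = 86250 kr

108240 kr > 86250 kr, so the ordinary income tax governs.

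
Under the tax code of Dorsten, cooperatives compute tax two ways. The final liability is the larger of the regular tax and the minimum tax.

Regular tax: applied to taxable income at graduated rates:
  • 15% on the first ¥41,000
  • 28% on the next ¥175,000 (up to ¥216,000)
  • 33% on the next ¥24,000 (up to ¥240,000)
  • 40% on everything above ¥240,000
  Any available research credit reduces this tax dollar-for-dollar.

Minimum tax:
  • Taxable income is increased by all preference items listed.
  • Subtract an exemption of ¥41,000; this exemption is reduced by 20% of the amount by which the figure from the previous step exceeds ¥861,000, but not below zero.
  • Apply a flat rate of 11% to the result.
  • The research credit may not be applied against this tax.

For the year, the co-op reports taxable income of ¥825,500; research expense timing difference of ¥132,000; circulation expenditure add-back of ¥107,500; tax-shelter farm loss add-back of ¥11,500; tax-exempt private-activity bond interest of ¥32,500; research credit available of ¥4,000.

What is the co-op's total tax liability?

Regular tax:
  ¥41,000 × 15% = ¥6,150
  ¥175,000 × 28% = ¥49,000
  ¥24,000 × 33% = ¥7,920
  ¥585,500 × 40% = ¥234,200
  → ¥297,270
  Less research credit ¥4,000 → ¥293,270

Minimum tax:
  Adjusted income: ¥825,500 + ¥132,000 + ¥107,500 + ¥11,500 + ¥32,500 = ¥1,109,000
  Exemption: 20% × (¥1,109,000 − ¥861,000) = ¥49,600 ≥ ¥41,000, so the exemption is fully phased out
  Base: ¥1,109,000 − ¥0 = ¥1,109,000
  ¥1,109,000 × 11% = ¥121,990

¥293,270 > ¥121,990, so the regular tax governs.

¥293,270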